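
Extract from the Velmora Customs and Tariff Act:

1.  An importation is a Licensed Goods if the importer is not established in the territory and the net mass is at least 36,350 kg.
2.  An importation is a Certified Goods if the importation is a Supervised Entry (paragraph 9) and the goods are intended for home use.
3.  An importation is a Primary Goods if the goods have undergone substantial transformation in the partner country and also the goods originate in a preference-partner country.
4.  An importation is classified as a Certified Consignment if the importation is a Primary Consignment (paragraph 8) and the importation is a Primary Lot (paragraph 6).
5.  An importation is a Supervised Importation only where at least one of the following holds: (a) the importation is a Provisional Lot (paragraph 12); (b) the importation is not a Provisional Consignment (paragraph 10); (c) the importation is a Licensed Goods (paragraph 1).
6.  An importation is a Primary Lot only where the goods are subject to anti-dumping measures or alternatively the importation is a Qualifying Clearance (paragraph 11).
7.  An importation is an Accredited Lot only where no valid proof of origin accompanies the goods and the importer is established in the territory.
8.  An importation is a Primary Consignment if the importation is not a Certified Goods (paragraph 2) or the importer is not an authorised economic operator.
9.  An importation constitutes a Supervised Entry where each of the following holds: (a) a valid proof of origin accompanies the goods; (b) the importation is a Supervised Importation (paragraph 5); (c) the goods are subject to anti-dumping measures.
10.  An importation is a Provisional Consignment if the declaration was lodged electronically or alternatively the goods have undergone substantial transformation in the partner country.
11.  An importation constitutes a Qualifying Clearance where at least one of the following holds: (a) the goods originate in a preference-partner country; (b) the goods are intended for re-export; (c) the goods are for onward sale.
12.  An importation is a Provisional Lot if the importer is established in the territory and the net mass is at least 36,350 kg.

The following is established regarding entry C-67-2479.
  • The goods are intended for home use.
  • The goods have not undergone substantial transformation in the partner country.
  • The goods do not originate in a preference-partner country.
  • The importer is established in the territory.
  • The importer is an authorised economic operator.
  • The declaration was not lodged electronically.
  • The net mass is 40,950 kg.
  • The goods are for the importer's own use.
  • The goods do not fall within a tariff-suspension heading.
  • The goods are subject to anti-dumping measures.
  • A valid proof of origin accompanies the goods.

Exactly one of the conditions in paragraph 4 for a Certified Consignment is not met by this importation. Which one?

Primary Consignment

paragraph 12 — Provisional Lot: [the importer is established in the territory? yes] AND [net mass: 40,950 kg ≥ 36,350 kg? yes] → satisfied.
paragraph 10 — Provisional Consignment: [the declaration was lodged electronically? no] OR [the goods have undergone substantial transformation in the partner country? no] → not satisfied.
paragraph 1 — Licensed Goods: [the importer is not established in the territory? no] AND [net mass: 40,950 kg ≥ 36,350 kg? yes] → not satisfied.
paragraph 5 — Supervised Importation: [Provisional Lot (paragraph 12)? yes] OR [not a Provisional Consignment (paragraph 10)? yes] OR [Licensed Goods (paragraph 1)? no] → satisfied.
paragraph 9 — Supervised Entry: [a valid proof of origin accompanies the goods? yes] AND [Supervised Importation (paragraph 5)? yes] AND [the goods are subject to anti-dumping measures? yes] → satisfied.
paragraph 2 — Certified Goods: [Supervised Entry (paragraph 9)? yes] AND [the goods are intended for home use? yes] → satisfied.
paragraph 8 — Primary Consignment: [not a Certified Goods (paragraph 2)? no] OR [the importer is not an authorised economic operator? no] → not satisfied.
paragraph 11 — Qualifying Clearance: [the goods originate in a preference-partner country? no] OR [the goods are intended for re-export? no] OR [the goods are for onward sale? no] → not satisfied.
paragraph 6 — Primary Lot: [the goods are subject to anti-dumping measures? yes] OR [Qualifying Clearance (paragraph 11)? no] → satisfied.
paragraph 4 — Certified Consignment: [Primary Consignment (paragraph 8)? no] AND [Primary Lot (paragraph 6)? yes] → not satisfied.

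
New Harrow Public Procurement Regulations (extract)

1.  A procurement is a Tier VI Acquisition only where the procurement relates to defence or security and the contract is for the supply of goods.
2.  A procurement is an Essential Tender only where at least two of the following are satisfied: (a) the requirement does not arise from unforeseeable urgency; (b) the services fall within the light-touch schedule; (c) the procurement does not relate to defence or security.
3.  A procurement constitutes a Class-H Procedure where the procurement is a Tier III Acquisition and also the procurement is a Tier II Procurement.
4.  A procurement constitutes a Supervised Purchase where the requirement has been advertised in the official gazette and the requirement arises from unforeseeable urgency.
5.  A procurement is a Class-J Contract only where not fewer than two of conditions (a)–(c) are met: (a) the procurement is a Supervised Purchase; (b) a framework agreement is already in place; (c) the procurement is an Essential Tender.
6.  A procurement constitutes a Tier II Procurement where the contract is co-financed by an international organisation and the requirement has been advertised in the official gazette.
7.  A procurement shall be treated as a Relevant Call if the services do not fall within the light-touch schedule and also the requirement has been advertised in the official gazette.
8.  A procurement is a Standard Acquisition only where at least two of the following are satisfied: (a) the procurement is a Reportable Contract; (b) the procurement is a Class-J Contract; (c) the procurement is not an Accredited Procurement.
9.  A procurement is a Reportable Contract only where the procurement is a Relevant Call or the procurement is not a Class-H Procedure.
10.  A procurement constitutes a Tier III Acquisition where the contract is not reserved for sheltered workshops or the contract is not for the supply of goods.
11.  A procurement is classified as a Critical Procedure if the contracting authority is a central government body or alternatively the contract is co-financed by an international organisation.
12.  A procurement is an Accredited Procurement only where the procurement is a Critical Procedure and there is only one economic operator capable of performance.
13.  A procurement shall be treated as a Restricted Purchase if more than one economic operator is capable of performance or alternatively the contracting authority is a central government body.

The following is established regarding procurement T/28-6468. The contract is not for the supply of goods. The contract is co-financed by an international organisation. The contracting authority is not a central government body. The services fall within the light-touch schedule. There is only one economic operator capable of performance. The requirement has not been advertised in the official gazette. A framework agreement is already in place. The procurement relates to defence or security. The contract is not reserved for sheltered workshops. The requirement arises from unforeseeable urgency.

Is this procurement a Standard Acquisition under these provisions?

paragraph 7 — Relevant Call: [the services do not fall within the light-touch schedule? no] AND [the requirement has been advertised in the official gazette? no] → not satisfied.
paragraph 10 — Tier III Acquisition: [the contract is not reserved for sheltered workshops? yes] OR [the contract is not for the supply of goods? yes] → satisfied.
paragraph 6 — Tier II Procurement: [the contract is co-financed by an international organisation? yes] AND [the requirement has been advertised in the official gazette? no] → not satisfied.
paragraph 3 — Class-H Procedure: [Tier III Acquisition (paragraph 10)? yes] AND [Tier II Procurement (paragraph 6)? no] → not satisfied.
paragraph 9 — Reportable Contract: [Relevant Call (paragraph 7)? no] OR [not a Class-H Procedure (paragraph 3)? yes] → satisfied.
paragraph 4 — Supervised Purchase: [the requirement has been advertised in the official gazette? no] AND [the requirement arises from unforeseeable urgency? yes] → not satisfied.
paragraph 2 — Essential Tender: the requirement does not arise from unforeseeable urgency? no; the services fall within the light-touch schedule? yes; the procurement does not relate to defence or security? no — 1 of 3 hold (need ≥2) → not satisfied.
paragraph 5 — Class-J Contract: Supervised Purchase (paragraph 4)? no; a framework agreement is already in place? yes; Essential Tender (paragraph 2)? no — 1 of 3 hold (need ≥2) → not satisfied.
paragraph 11 — Critical Procedure: [the contracting authority is a central government body? no] OR [the contract is co-financed by an international organisation? yes] → satisfied.
paragraph 12 — Accredited Procurement: [Critical Procedure (paragraph 11)? yes] AND [there is only one economic operator capable of performance? yes] → satisfied.
paragraph 8 — Standard Acquisition: Reportable Contract (paragraph 9)? yes; Class-J Contract (paragraph 5)? no; not an Accredited Procurement (paragraph 12)? no — 1 of 3 hold (need ≥2) → not satisfied.

No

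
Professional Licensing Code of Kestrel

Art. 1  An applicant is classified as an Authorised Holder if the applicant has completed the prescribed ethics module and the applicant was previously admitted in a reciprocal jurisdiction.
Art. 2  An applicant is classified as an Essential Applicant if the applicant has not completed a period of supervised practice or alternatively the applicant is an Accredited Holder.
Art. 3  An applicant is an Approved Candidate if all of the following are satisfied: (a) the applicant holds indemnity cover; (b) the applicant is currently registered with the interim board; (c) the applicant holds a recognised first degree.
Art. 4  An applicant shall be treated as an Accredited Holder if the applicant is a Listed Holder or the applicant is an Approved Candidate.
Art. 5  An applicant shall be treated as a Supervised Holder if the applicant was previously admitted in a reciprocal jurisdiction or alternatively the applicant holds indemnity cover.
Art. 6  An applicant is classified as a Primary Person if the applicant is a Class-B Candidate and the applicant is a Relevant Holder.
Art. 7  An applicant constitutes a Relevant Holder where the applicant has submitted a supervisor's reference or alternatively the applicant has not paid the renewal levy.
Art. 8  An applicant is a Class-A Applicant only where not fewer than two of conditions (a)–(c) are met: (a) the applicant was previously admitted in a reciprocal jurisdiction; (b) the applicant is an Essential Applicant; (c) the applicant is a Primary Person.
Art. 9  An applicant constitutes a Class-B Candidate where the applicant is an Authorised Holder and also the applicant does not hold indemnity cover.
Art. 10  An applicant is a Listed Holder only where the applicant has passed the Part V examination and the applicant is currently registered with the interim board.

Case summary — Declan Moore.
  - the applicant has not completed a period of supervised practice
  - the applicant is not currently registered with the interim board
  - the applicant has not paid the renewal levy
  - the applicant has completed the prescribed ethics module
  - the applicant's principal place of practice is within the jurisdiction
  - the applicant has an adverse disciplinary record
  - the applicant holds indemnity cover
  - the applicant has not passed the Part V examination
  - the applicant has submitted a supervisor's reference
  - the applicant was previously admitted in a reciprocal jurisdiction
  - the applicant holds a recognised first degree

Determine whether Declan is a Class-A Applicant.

Yes

Under article 10: the applicant has passed the Part V examination? no; and the applicant is currently registered with the interim board? no. So the applicant is not a Listed Holder.
Under article 3: the applicant holds indemnity cover? yes; and the applicant is currently registered with the interim board? no; and the applicant holds a recognised first degree? yes. So the applicant is not an Approved Candidate.
Under article 4: Listed Holder (article 10)? no; or Approved Candidate (article 3)? no. So the applicant is not an Accredited Holder.
Under article 2: the applicant has not completed a period of supervised practice? yes; or Accredited Holder (article 4)? no. So the applicant is an Essential Applicant.
Under article 1: the applicant has completed the prescribed ethics module? yes; and the applicant was previously admitted in a reciprocal jurisdiction? yes. So the applicant is an Authorised Holder.
Under article 9: Authorised Holder (article 1)? yes; and the applicant does not hold indemnity cover? no. So the applicant is not a Class-B Candidate.
Under article 7: the applicant has submitted a supervisor's reference? yes; or the applicant has not paid the renewal levy? yes. So the applicant is a Relevant Holder.
Under article 6: Class-B Candidate (article 9)? no; and Relevant Holder (article 7)? yes. So the applicant is not a Primary Person.
Under article 8: the applicant was previously admitted in a reciprocal jurisdiction? yes; Essential Applicant (article 2)? yes; Primary Person (article 6)? no — 2 of 3 hold (need ≥2) → satisfied.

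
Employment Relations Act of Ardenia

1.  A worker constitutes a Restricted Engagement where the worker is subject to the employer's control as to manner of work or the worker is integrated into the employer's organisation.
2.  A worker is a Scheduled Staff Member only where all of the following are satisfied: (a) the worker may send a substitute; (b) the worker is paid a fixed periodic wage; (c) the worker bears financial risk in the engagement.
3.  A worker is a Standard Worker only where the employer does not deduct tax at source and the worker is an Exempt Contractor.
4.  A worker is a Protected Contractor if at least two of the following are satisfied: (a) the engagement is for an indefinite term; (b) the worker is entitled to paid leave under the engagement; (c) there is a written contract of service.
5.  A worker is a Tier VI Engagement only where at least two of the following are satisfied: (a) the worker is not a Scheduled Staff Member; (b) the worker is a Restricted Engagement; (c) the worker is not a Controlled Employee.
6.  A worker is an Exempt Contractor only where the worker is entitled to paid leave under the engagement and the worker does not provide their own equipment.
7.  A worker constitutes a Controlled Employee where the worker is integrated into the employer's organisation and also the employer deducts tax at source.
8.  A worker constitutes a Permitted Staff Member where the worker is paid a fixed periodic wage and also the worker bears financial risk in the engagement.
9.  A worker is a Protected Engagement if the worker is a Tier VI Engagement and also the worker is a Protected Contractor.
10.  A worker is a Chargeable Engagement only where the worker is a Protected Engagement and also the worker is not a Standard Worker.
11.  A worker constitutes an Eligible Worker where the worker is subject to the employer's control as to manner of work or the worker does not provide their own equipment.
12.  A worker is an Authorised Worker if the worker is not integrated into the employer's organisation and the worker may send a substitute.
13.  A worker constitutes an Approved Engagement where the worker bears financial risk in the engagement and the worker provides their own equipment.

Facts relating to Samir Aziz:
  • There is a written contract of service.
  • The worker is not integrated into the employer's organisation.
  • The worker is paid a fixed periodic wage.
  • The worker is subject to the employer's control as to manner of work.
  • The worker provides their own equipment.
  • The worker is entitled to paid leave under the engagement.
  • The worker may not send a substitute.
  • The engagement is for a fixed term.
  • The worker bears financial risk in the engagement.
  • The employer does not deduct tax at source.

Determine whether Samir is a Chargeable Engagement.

paragraph 2 — Scheduled Staff Member: [the worker may send a substitute? no] AND [the worker is paid a fixed periodic wage? yes] AND [the worker bears financial risk in the engagement? yes] → not satisfied.
paragraph 1 — Restricted Engagement: [the worker is subject to the employer's control as to manner of work? yes] OR [the worker is integrated into the employer's organisation? no] → satisfied.
paragraph 7 — Controlled Employee: [the worker is integrated into the employer's organisation? no] AND [the employer deducts tax at source? no] → not satisfied.
paragraph 5 — Tier VI Engagement: not a Scheduled Staff Member (paragraph 2)? yes; Restricted Engagement (paragraph 1)? yes; not a Controlled Employee (paragraph 7)? yes — 3 of 3 hold (need ≥2) → satisfied.
paragraph 4 — Protected Contractor: the engagement is for an indefinite term? no; the worker is entitled to paid leave under the engagement? yes; there is a written contract of service? yes — 2 of 3 hold (need ≥2) → satisfied.
paragraph 9 — Protected Engagement: [Tier VI Engagement (paragraph 5)? yes] AND [Protected Contractor (paragraph 4)? yes] → satisfied.
paragraph 6 — Exempt Contractor: [the worker is entitled to paid leave under the engagement? yes] AND [the worker does not provide their own equipment? no] → not satisfied.
paragraph 3 — Standard Worker: [the employer does not deduct tax at source? yes] AND [Exempt Contractor (paragraph 6)? no] → not satisfied.
paragraph 10 — Chargeable Engagement: [Protected Engagement (paragraph 9)? yes] AND [not a Standard Worker (paragraph 3)? yes] → satisfied.

Yes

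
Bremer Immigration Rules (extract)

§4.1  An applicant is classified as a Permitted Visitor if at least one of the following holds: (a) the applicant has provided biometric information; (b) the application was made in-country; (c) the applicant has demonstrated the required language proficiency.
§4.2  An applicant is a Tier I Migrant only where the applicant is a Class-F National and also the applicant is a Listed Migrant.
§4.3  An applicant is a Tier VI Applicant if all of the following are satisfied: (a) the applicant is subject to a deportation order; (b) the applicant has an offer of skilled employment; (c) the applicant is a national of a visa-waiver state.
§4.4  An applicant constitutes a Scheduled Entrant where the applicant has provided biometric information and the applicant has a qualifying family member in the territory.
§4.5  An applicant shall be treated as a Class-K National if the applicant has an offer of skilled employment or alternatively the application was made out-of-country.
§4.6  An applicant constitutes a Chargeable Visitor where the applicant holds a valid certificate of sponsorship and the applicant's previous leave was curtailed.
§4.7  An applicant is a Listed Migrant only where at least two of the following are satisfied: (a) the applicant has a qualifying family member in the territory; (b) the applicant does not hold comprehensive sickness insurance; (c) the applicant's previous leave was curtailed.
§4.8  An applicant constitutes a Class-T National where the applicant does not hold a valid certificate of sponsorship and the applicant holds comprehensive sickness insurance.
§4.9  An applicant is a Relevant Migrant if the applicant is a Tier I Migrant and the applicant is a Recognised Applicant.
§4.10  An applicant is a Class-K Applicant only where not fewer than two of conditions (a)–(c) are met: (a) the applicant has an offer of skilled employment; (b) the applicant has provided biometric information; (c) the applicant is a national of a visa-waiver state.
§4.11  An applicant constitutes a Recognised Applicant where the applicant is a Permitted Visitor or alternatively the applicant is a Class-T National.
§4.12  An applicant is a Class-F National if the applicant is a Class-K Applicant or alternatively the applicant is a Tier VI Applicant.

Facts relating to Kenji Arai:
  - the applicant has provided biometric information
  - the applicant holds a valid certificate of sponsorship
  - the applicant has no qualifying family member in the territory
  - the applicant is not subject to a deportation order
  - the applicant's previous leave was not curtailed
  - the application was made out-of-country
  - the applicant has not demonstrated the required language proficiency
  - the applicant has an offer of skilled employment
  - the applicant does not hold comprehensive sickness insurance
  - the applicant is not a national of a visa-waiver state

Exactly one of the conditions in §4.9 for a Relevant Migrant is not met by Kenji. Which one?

§4.10 — Class-K Applicant: the applicant has an offer of skilled employment? yes; the applicant has provided biometric information? yes; the applicant is a national of a visa-waiver state? no — 2 of 3 hold (need ≥2) → satisfied.
§4.3 — Tier VI Applicant: [the applicant is subject to a deportation order? no] AND [the applicant has an offer of skilled employment? yes] AND [the applicant is a national of a visa-waiver state? no] → not satisfied.
§4.12 — Class-F National: [Class-K Applicant (§4.10)? yes] OR [Tier VI Applicant (§4.3)? no] → satisfied.
§4.7 — Listed Migrant: the applicant has a qualifying family member in the territory? no; the applicant does not hold comprehensive sickness insurance? yes; the applicant's previous leave was curtailed? no — 1 of 3 hold (need ≥2) → not satisfied.
§4.2 — Tier I Migrant: [Class-F National (§4.12)? yes] AND [Listed Migrant (§4.7)? no] → not satisfied.
§4.1 — Permitted Visitor: [the applicant has provided biometric information? yes] OR [the application was made in-country? no] OR [the applicant has demonstrated the required language proficiency? no] → satisfied.
§4.8 — Class-T National: [the applicant does not hold a valid certificate of sponsorship? no] AND [the applicant holds comprehensive sickness insurance? no] → not satisfied.
§4.11 — Recognised Applicant: [Permitted Visitor (§4.1)? yes] OR [Class-T National (§4.8)? no] → satisfied.
§4.9 — Relevant Migrant: [Tier I Migrant (§4.2)? no] AND [Recognised Applicant (§4.11)? yes] → not satisfied.

Tier I Migrant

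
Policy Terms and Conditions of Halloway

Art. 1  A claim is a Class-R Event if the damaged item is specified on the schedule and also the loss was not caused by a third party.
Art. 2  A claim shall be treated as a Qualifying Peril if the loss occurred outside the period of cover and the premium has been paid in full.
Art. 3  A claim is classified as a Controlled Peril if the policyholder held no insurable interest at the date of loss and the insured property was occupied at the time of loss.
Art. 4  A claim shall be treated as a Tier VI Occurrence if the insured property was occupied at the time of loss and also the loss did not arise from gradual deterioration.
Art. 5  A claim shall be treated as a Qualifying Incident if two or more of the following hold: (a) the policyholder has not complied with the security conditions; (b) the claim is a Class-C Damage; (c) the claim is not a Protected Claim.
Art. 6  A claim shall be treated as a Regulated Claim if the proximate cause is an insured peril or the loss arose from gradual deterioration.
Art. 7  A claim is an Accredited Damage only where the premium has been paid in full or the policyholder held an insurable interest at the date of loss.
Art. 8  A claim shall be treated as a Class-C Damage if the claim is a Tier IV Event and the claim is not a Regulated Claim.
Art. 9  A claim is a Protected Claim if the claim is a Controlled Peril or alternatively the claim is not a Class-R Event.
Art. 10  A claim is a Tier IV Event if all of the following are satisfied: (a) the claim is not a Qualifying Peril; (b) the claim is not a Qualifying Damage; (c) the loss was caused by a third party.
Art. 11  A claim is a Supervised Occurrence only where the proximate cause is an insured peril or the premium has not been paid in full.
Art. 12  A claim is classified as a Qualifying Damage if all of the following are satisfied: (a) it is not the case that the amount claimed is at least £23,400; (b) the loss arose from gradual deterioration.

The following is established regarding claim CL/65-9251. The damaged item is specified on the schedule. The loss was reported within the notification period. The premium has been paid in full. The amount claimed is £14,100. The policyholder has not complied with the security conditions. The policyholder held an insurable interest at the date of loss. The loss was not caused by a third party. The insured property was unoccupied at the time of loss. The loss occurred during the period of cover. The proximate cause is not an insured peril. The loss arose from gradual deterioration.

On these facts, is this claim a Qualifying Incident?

Yes

article 2 — Qualifying Peril: [the loss occurred outside the period of cover? no] AND [the premium has been paid in full? yes] → not satisfied.
article 12 — Qualifying Damage: [amount claimed: £14,100 ≥ £23,400? no, so negated condition yes] AND [the loss arose from gradual deterioration? yes] → satisfied.
article 10 — Tier IV Event: [not a Qualifying Peril (article 2)? yes] AND [not a Qualifying Damage (article 12)? no] AND [the loss was caused by a third party? no] → not satisfied.
article 6 — Regulated Claim: [the proximate cause is an insured peril? no] OR [the loss arose from gradual deterioration? yes] → satisfied.
article 8 — Class-C Damage: [Tier IV Event (article 10)? no] AND [not a Regulated Claim (article 6)? no] → not satisfied.
article 3 — Controlled Peril: [the policyholder held no insurable interest at the date of loss? no] AND [the insured property was occupied at the time of loss? no] → not satisfied.
article 1 — Class-R Event: [the damaged item is specified on the schedule? yes] AND [the loss was not caused by a third party? yes] → satisfied.
article 9 — Protected Claim: [Controlled Peril (article 3)? no] OR [not a Class-R Event (article 1)? no] → not satisfied.
article 5 — Qualifying Incident: the policyholder has not complied with the security conditions? yes; Class-C Damage (article 8)? no; not a Protected Claim (article 9)? yes — 2 of 3 hold (need ≥2) → satisfied.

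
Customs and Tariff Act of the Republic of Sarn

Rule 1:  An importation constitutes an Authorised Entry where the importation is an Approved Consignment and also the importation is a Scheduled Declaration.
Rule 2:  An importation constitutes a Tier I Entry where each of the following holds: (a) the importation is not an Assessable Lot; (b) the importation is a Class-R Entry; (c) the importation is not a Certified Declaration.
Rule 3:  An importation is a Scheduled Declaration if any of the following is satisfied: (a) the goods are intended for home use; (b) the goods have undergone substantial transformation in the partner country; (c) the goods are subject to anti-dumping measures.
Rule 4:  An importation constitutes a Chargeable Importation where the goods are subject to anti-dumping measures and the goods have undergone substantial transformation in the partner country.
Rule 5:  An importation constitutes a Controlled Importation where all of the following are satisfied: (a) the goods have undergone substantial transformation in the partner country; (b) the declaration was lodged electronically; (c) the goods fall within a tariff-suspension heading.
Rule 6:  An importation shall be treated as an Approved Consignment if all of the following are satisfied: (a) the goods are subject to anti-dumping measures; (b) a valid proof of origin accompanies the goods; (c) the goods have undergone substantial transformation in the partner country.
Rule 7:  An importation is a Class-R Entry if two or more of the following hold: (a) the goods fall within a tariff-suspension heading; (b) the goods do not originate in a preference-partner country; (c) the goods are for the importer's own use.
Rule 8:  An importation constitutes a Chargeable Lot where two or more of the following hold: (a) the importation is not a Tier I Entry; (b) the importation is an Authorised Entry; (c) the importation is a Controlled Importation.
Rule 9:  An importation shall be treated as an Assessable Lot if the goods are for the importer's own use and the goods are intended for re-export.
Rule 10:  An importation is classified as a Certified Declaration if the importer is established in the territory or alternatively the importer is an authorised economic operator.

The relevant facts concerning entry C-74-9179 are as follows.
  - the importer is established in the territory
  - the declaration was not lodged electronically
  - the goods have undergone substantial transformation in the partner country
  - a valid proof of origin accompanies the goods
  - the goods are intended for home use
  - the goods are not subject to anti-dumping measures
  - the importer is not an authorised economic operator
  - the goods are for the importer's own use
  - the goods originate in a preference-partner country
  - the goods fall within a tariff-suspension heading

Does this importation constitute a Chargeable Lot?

Under rule 9: the goods are for the importer's own use? yes; and the goods are intended for re-export? no. So the importation is not an Assessable Lot.
Under rule 7: the goods fall within a tariff-suspension heading? yes; the goods do not originate in a preference-partner country? no; the goods are for the importer's own use? yes — 2 of 3 hold (need ≥2) → satisfied.
Under rule 10: the importer is established in the territory? yes; or the importer is an authorised economic operator? no. So the importation is a Certified Declaration.
Under rule 2: not an Assessable Lot (rule 9)? yes; and Class-R Entry (rule 7)? yes; and not a Certified Declaration (rule 10)? no. So the importation is not a Tier I Entry.
Under rule 6: the goods are subject to anti-dumping measures? no; and a valid proof of origin accompanies the goods? yes; and the goods have undergone substantial transformation in the partner country? yes. So the importation is not an Approved Consignment.
Under rule 3: the goods are intended for home use? yes; or the goods have undergone substantial transformation in the partner country? yes; or the goods are subject to anti-dumping measures? no. So the importation is a Scheduled Declaration.
Under rule 1: Approved Consignment (rule 6)? no; and Scheduled Declaration (rule 3)? yes. So the importation is not an Authorised Entry.
Under rule 5: the goods have undergone substantial transformation in the partner country? yes; and the declaration was lodged electronically? no; and the goods fall within a tariff-suspension heading? yes. So the importation is not a Controlled Importation.
Under rule 8: not a Tier I Entry (rule 2)? yes; Authorised Entry (rule 1)? no; Controlled Importation (rule 5)? no — 1 of 3 hold (need ≥2) → not satisfied.

No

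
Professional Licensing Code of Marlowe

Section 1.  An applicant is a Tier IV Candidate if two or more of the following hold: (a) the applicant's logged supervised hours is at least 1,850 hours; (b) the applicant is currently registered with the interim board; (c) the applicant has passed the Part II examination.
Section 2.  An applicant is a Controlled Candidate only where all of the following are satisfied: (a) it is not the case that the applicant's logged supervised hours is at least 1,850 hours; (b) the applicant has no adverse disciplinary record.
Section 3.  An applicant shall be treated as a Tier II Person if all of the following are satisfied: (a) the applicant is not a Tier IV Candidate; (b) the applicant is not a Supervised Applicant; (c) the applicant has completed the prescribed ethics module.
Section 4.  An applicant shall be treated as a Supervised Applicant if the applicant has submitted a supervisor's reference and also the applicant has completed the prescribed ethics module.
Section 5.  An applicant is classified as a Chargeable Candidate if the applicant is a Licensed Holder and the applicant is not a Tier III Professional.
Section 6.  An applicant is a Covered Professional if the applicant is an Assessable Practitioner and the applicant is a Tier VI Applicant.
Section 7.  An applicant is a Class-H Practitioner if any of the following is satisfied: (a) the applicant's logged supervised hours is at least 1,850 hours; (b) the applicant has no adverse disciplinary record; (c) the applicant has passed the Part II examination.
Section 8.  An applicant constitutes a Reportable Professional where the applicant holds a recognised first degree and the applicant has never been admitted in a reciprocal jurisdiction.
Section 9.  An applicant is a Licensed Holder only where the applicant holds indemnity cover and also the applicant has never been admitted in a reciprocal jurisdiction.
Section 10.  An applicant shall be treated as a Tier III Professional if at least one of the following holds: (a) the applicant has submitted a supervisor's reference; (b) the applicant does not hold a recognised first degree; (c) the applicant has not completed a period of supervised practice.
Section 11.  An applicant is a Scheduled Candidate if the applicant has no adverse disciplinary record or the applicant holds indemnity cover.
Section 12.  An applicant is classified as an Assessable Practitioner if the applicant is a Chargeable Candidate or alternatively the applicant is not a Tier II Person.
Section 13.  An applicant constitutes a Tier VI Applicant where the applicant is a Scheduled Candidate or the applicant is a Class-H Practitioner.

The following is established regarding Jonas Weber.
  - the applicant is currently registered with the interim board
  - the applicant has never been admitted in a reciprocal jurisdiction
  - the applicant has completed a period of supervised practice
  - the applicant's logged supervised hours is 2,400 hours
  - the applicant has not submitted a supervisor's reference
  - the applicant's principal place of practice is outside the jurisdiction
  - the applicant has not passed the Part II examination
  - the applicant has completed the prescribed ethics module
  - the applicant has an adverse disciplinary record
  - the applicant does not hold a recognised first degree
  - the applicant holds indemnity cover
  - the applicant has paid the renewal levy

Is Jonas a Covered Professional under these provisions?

Yes

Under section 9: the applicant holds indemnity cover? yes; and the applicant has never been admitted in a reciprocal jurisdiction? yes. So the applicant is a Licensed Holder.
Under section 10: the applicant has submitted a supervisor's reference? no; or the applicant does not hold a recognised first degree? yes; or the applicant has not completed a period of supervised practice? no. So the applicant is a Tier III Professional.
Under section 5: Licensed Holder (section 9)? yes; and not a Tier III Professional (section 10)? no. So the applicant is not a Chargeable Candidate.
Under section 1: applicant's logged supervised hours: 2,400 hours ≥ 1,850 hours? yes; the applicant is currently registered with the interim board? yes; the applicant has passed the Part II examination? no — 2 of 3 hold (need ≥2) → satisfied.
Under section 4: the applicant has submitted a supervisor's reference? no; and the applicant has completed the prescribed ethics module? yes. So the applicant is not a Supervised Applicant.
Under section 3: not a Tier IV Candidate (section 1)? no; and not a Supervised Applicant (section 4)? yes; and the applicant has completed the prescribed ethics module? yes. So the applicant is not a Tier II Person.
Under section 12: Chargeable Candidate (section 5)? no; or not a Tier II Person (section 3)? yes. So the applicant is an Assessable Practitioner.
Under section 11: the applicant has no adverse disciplinary record? no; or the applicant holds indemnity cover? yes. So the applicant is a Scheduled Candidate.
Under section 7: applicant's logged supervised hours: 2,400 hours ≥ 1,850 hours? yes; or the applicant has no adverse disciplinary record? no; or the applicant has passed the Part II examination? no. So the applicant is a Class-H Practitioner.
Under section 13: Scheduled Candidate (section 11)? yes; or Class-H Practitioner (section 7)? yes. So the applicant is a Tier VI Applicant.
Under section 6: Assessable Practitioner (section 12)? yes; and Tier VI Applicant (section 13)? yes. So the applicant is a Covered Professional.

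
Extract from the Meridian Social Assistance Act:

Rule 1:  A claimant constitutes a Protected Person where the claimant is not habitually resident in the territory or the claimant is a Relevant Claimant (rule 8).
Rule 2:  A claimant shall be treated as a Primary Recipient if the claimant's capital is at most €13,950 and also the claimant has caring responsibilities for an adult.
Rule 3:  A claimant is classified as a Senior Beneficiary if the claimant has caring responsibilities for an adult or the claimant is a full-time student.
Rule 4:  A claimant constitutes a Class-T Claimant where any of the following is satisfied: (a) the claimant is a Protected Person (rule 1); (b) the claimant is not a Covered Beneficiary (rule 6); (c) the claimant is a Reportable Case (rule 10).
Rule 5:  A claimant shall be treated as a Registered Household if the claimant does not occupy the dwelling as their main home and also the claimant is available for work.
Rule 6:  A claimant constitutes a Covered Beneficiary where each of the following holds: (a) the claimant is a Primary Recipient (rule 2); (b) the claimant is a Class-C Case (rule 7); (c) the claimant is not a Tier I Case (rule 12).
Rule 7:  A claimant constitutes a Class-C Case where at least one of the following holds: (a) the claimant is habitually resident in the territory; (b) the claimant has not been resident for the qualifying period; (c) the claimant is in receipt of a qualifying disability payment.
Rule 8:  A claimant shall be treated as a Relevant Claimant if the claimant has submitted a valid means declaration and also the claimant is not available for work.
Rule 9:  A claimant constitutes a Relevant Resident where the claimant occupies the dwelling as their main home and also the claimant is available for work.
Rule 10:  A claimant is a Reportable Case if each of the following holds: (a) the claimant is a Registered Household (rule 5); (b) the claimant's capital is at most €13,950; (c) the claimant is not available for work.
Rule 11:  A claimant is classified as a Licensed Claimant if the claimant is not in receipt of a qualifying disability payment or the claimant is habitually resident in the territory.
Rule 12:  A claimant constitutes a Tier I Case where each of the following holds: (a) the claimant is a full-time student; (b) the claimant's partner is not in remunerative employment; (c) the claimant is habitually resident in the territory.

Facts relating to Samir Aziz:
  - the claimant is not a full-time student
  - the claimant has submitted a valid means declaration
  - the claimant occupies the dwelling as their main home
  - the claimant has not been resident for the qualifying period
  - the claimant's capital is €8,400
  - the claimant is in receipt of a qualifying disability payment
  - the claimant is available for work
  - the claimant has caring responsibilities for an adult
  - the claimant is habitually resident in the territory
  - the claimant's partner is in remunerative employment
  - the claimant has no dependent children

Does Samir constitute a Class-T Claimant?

rule 8 — Relevant Claimant: [the claimant has submitted a valid means declaration? yes] AND [the claimant is not available for work? no] → not satisfied.
rule 1 — Protected Person: [the claimant is not habitually resident in the territory? no] OR [Relevant Claimant (rule 8)? no] → not satisfied.
rule 2 — Primary Recipient: [claimant's capital: €8,400 ≤ €13,950? yes] AND [the claimant has caring responsibilities for an adult? yes] → satisfied.
rule 7 — Class-C Case: [the claimant is habitually resident in the territory? yes] OR [the claimant has not been resident for the qualifying period? yes] OR [the claimant is in receipt of a qualifying disability payment? yes] → satisfied.
rule 12 — Tier I Case: [the claimant is a full-time student? no] AND [the claimant's partner is not in remunerative employment? no] AND [the claimant is habitually resident in the territory? yes] → not satisfied.
rule 6 — Covered Beneficiary: [Primary Recipient (rule 2)? yes] AND [Class-C Case (rule 7)? yes] AND [not a Tier I Case (rule 12)? yes] → satisfied.
rule 5 — Registered Household: [the claimant does not occupy the dwelling as their main home? no] AND [the claimant is available for work? yes] → not satisfied.
rule 10 — Reportable Case: [Registered Household (rule 5)? no] AND [claimant's capital: €8,400 ≤ €13,950? yes] AND [the claimant is not available for work? no] → not satisfied.
rule 4 — Class-T Claimant: [Protected Person (rule 1)? no] OR [not a Covered Beneficiary (rule 6)? no] OR [Reportable Case (rule 10)? no] → not satisfied.

No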